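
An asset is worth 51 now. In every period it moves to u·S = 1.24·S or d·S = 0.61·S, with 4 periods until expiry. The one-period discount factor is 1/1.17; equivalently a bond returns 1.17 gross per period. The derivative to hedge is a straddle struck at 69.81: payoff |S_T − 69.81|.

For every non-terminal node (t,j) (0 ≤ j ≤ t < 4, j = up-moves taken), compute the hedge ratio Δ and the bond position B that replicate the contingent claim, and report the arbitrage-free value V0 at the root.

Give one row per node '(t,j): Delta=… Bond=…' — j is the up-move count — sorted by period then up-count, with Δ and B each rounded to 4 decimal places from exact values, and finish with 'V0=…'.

The replicating-portfolio and risk-neutral prices coincide; use p* = (1.17−0.61)/(1.24−0.61) = 0.8889 for the latter.
At expiry t=4: V(4,0)=62.7486, V(4,1)=55.4557, V(4,2)=40.6308, V(4,3)=10.4949, V(4,4)=50.7649
Node (3,0) S=11.5760: V=(p*·55.4557+(1−p*)·62.7486)/1.17=48.0906; Δ=(55.4557−62.7486)/(14.3543−7.0614)=-1.0000; B=V−Δ·S=59.6667
Node (3,1) S=23.5316: V=(p*·40.6308+(1−p*)·55.4557)/1.17=36.1351; Δ=(40.6308−55.4557)/(29.1792−14.3543)=-1.0000; B=V−Δ·S=59.6667
Node (3,2) S=47.8347: V=(p*·10.4949+(1−p*)·40.6308)/1.17=11.8319; Δ=(10.4949−40.6308)/(59.3151−29.1792)=-1.0000; B=V−Δ·S=59.6667
Node (3,3) S=97.2378: V=(p*·50.7649+(1−p*)·10.4949)/1.17=39.5645; Δ=(50.7649−10.4949)/(120.5749−59.3151)=0.6574; B=V−Δ·S=-24.3561
Node (2,0) S=18.9771: V=(p*·36.1351+(1−p*)·48.0906)/1.17=32.0201; Δ=(36.1351−48.0906)/(23.5316−11.5760)=-1.0000; B=V−Δ·S=50.9972
Node (2,1) S=38.5764: V=(p*·11.8319+(1−p*)·36.1351)/1.17=12.4208; Δ=(11.8319−36.1351)/(47.8347−23.5316)=-1.0000; B=V−Δ·S=50.9972
Node (2,2) S=78.4176: V=(p*·39.5645+(1−p*)·11.8319)/1.17=31.1821; Δ=(39.5645−11.8319)/(97.2378−47.8347)=0.5614; B=V−Δ·S=-12.8378
Node (1,0) S=31.1100: V=(p*·12.4208+(1−p*)·32.0201)/1.17=12.4773; Δ=(12.4208−32.0201)/(38.5764−18.9771)=-1.0000; B=V−Δ·S=43.5873
Node (1,1) S=63.2400: V=(p*·31.1821+(1−p*)·12.4208)/1.17=24.8697; Δ=(31.1821−12.4208)/(78.4176−38.5764)=0.4709; B=V−Δ·S=-4.9103
Node (0,0) S=51.0000: V=(p*·24.8697+(1−p*)·12.4773)/1.17=20.0793; Δ=(24.8697−12.4773)/(63.2400−31.1100)=0.3857; B=V−Δ·S=0.4088
Root portfolio cost Δ·51+B reproduces V0=20.0793.

(0,0): Delta=0.3857 Bond=0.4088
(1,0): Delta=-1.0000 Bond=43.5873
(1,1): Delta=0.4709 Bond=-4.9103
(2,0): Delta=-1.0000 Bond=50.9972
(2,1): Delta=-1.0000 Bond=50.9972
(2,2): Delta=0.5614 Bond=-12.8378
(3,0): Delta=-1.0000 Bond=59.6667
(3,1): Delta=-1.0000 Bond=59.6667
(3,2): Delta=-1.0000 Bond=59.6667
(3,3): Delta=0.6574 Bond=-24.3561
V0=20.0793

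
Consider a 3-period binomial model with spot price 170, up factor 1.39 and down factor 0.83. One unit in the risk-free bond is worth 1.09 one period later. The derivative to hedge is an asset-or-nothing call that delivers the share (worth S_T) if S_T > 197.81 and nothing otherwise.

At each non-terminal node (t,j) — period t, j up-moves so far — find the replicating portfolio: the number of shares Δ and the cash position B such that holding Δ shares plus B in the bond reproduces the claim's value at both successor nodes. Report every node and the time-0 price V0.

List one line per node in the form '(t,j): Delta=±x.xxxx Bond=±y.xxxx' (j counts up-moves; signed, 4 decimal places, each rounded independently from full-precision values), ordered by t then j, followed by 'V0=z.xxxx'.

(0,0): Delta=1.5495 Bond=-155.2086
(1,0): Delta=1.4696 Bond=-157.8989
(1,1): Delta=1.6046 Bond=-182.1910
(2,0): Delta=0.0000 Bond=0.0000
(2,1): Delta=2.4821 Bond=-370.6979
(2,2): Delta=1.0000 Bond=0.0000
V0=108.2127

The replicating-portfolio and risk-neutral prices coincide; use p* = (1.09−0.83)/(1.39−0.83) = 0.4643 for the latter.
Payoff layer (t=3): V(3,0)=0.0000, V(3,1)=0.0000, V(3,2)=272.6193, V(3,3)=456.5552
  t=2,j=0: stock 117.1130 → up 162.7871 (V=0.0000), down 97.2038 (V=0.0000). Price 0.0000; hedge Δ=0.0000, bond B=0.0000.
  t=2,j=1: stock 196.1290 → up 272.6193 (V=272.6193), down 162.7871 (V=0.0000). Price 116.1222; hedge Δ=2.4821, bond B=-370.6979.
  t=2,j=2: stock 328.4570 → up 456.5552 (V=456.5552), down 272.6193 (V=272.6193). Price 328.4570; hedge Δ=1.0000, bond B=0.0000.
  t=1,j=0: stock 141.1000 → up 196.1290 (V=116.1222), down 117.1130 (V=0.0000). Price 49.4623; hedge Δ=1.4696, bond B=-157.8989.
  t=1,j=1: stock 236.3000 → up 328.4570 (V=328.4570), down 196.1290 (V=116.1222). Price 196.9782; hedge Δ=1.6046, bond B=-182.1910.
  t=0,j=0: stock 170.0000 → up 236.3000 (V=196.9782), down 141.1000 (V=49.4623). Price 108.2127; hedge Δ=1.5495, bond B=-155.2086.
Root portfolio cost Δ·170+B reproduces V0=108.2127.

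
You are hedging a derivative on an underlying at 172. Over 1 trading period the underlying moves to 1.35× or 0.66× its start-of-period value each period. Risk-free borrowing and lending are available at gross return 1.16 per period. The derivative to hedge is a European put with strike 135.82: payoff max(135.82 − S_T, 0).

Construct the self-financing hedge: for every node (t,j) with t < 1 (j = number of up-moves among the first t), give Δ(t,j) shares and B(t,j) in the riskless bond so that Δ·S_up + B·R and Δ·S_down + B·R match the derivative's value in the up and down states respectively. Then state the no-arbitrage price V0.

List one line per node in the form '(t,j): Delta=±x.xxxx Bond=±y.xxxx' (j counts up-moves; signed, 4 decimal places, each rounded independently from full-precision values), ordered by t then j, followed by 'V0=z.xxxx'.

(0,0): Delta=-0.1879 Bond=37.6124
V0=5.2936

The replicating-portfolio and risk-neutral prices coincide; use p* = (1.16−0.66)/(1.35−0.66) = 0.7246 for the latter.
Terminal values V(1,·): V(1,0)=22.3000, V(1,1)=0.0000
Node (0,0) S=172.0000: V=(p*·0.0000+(1−p*)·22.3000)/1.16=5.2936; Δ=(0.0000−22.3000)/(232.2000−113.5200)=-0.1879; B=V−Δ·S=37.6124
Root portfolio cost Δ·172+B reproduces V0=5.2936.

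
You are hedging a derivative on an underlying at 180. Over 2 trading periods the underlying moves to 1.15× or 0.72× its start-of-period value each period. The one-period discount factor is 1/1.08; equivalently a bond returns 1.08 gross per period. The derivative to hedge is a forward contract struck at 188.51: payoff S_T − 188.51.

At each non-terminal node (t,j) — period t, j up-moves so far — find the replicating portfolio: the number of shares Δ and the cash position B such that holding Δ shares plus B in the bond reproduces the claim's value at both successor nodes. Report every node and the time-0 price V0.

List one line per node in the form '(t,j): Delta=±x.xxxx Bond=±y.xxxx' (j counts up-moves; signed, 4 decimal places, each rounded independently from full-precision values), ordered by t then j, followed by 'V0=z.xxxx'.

(0,0): Delta=1.0000 Bond=-161.6169
(1,0): Delta=1.0000 Bond=-174.5463
(1,1): Delta=1.0000 Bond=-174.5463
V0=18.3831

No-arbitrage ⇒ martingale measure with p* = (R−d)/(u−d) = 0.8372.
Terminal payoffs: V(2,0)=-95.1980, V(2,1)=-39.4700, V(2,2)=49.5400
Node (1,0) S=129.6000: V=(p*·-39.4700+(1−p*)·-95.1980)/1.08=-44.9463; Δ=(-39.4700−-95.1980)/(149.0400−93.3120)=1.0000; B=V−Δ·S=-174.5463
Node (1,1) S=207.0000: V=(p*·49.5400+(1−p*)·-39.4700)/1.08=32.4537; Δ=(49.5400−-39.4700)/(238.0500−149.0400)=1.0000; B=V−Δ·S=-174.5463
Node (0,0) S=180.0000: V=(p*·32.4537+(1−p*)·-44.9463)/1.08=18.3831; Δ=(32.4537−-44.9463)/(207.0000−129.6000)=1.0000; B=V−Δ·S=-161.6169
Each (Δ,B) replicates both successor values, so the strategy is self-financing and V0 is arbitrage-free.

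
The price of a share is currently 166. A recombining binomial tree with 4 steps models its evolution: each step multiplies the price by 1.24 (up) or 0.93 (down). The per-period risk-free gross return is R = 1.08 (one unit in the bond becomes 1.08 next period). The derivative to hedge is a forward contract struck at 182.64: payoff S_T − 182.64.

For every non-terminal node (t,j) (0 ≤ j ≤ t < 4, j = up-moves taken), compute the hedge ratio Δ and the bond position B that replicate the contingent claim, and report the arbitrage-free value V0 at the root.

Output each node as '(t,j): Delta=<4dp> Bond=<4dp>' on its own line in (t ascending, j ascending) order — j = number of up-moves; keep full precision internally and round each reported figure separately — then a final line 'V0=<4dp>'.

Risk-neutral probability p* = (R−d)/(u−d) = (1.08−0.93)/(1.24−0.93) = 0.4839.
Terminal payoffs: V(4,0)=-58.4634, V(4,1)=-17.0712, V(4,2)=38.1185, V(4,3)=111.7046, V(4,4)=209.8195
  t=3,j=0: stock 133.5233 → up 165.5688 (V=-17.0712), down 124.1766 (V=-58.4634). Price -35.5878; hedge Δ=1.0000, bond B=-169.1111.
  t=3,j=1: stock 178.0310 → up 220.7585 (V=38.1185), down 165.5688 (V=-17.0712). Price 8.9199; hedge Δ=1.0000, bond B=-169.1111.
  t=3,j=2: stock 237.3747 → up 294.3446 (V=111.7046), down 220.7585 (V=38.1185). Price 68.2636; hedge Δ=1.0000, bond B=-169.1111.
  t=3,j=3: stock 316.4996 → up 392.4595 (V=209.8195), down 294.3446 (V=111.7046). Price 147.3885; hedge Δ=1.0000, bond B=-169.1111.
  t=2,j=0: stock 143.5734 → up 178.0310 (V=8.9199), down 133.5233 (V=-35.5878). Price -13.0110; hedge Δ=1.0000, bond B=-156.5844.
  t=2,j=1: stock 191.4312 → up 237.3747 (V=68.2636), down 178.0310 (V=8.9199). Price 34.8468; hedge Δ=1.0000, bond B=-156.5844.
  t=2,j=2: stock 255.2416 → up 316.4996 (V=147.3885), down 237.3747 (V=68.2636). Price 98.6572; hedge Δ=1.0000, bond B=-156.5844.
  t=1,j=0: stock 154.3800 → up 191.4312 (V=34.8468), down 143.5734 (V=-13.0110). Price 9.3945; hedge Δ=1.0000, bond B=-144.9855.
  t=1,j=1: stock 205.8400 → up 255.2416 (V=98.6572), down 191.4312 (V=34.8468). Price 60.8545; hedge Δ=1.0000, bond B=-144.9855.
  t=0,j=0: stock 166.0000 → up 205.8400 (V=60.8545), down 154.3800 (V=9.3945). Price 31.7541; hedge Δ=1.0000, bond B=-134.2459.
Each (Δ,B) replicates both successor values, so the strategy is self-financing and V0 is arbitrage-free.

(0,0): Delta=1.0000 Bond=-134.2459
(1,0): Delta=1.0000 Bond=-144.9855
(1,1): Delta=1.0000 Bond=-144.9855
(2,0): Delta=1.0000 Bond=-156.5844
(2,1): Delta=1.0000 Bond=-156.5844
(2,2): Delta=1.0000 Bond=-156.5844
(3,0): Delta=1.0000 Bond=-169.1111
(3,1): Delta=1.0000 Bond=-169.1111
(3,2): Delta=1.0000 Bond=-169.1111
(3,3): Delta=1.0000 Bond=-169.1111
V0=31.7541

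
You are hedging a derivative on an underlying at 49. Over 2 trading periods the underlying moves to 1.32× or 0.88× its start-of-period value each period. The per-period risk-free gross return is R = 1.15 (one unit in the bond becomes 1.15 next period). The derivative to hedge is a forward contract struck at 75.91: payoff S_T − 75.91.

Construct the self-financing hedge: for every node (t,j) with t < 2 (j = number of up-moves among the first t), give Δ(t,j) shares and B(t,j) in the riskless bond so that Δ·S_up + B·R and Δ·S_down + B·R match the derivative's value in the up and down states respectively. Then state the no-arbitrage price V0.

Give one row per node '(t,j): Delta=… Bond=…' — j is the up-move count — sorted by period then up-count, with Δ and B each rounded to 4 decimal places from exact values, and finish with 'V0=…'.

(0,0): Delta=1.0000 Bond=-57.3989
(1,0): Delta=1.0000 Bond=-66.0087
(1,1): Delta=1.0000 Bond=-66.0087
V0=-8.3989

The replicating-portfolio and risk-neutral prices coincide; use p* = (1.15−0.88)/(1.32−0.88) = 0.6136 for the latter.
Terminal values V(2,·): V(2,0)=-37.9644, V(2,1)=-18.9916, V(2,2)=9.4676
Node (1,0) S=43.1200: V=(p*·-18.9916+(1−p*)·-37.9644)/1.15=-22.8887; Δ=(-18.9916−-37.9644)/(56.9184−37.9456)=1.0000; B=V−Δ·S=-66.0087
Node (1,1) S=64.6800: V=(p*·9.4676+(1−p*)·-18.9916)/1.15=-1.3287; Δ=(9.4676−-18.9916)/(85.3776−56.9184)=1.0000; B=V−Δ·S=-66.0087
Node (0,0) S=49.0000: V=(p*·-1.3287+(1−p*)·-22.8887)/1.15=-8.3989; Δ=(-1.3287−-22.8887)/(64.6800−43.1200)=1.0000; B=V−Δ·S=-57.3989
The time-0 hedge costs -8.3989, which is the no-arbitrage price.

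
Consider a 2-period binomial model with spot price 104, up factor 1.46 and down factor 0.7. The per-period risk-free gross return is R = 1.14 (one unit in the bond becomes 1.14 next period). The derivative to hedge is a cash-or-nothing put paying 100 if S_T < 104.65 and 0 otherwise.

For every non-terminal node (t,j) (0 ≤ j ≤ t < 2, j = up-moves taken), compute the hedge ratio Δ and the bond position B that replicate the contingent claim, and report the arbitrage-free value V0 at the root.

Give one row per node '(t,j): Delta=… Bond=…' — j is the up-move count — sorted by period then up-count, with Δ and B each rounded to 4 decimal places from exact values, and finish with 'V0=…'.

The replicating-portfolio and risk-neutral prices coincide; use p* = (1.14−0.7)/(1.46−0.7) = 0.5789 for the latter.
Terminal payoffs: V(2,0)=100.0000, V(2,1)=0.0000, V(2,2)=0.0000
(1,0): S=72.8000. Δ = (V_up−V_dn)/(S_up−S_dn) = (0.0000−100.0000)/(106.2880−50.9600) = -1.8074. V = [p*·0.0000 + (1−p*)·100.0000]/1.14 = 36.9344. B = V − Δ·S = 168.5134.
(1,1): S=151.8400. Δ = (V_up−V_dn)/(S_up−S_dn) = (0.0000−0.0000)/(221.6864−106.2880) = 0.0000. V = [p*·0.0000 + (1−p*)·0.0000]/1.14 = 0.0000. B = V − Δ·S = 0.0000.
(0,0): S=104.0000. Δ = (V_up−V_dn)/(S_up−S_dn) = (0.0000−36.9344)/(151.8400−72.8000) = -0.4673. V = [p*·0.0000 + (1−p*)·36.9344]/1.14 = 13.6415. B = V − Δ·S = 62.2395.
Each (Δ,B) replicates both successor values, so the strategy is self-financing and V0 is arbitrage-free.

(0,0): Delta=-0.4673 Bond=62.2395
(1,0): Delta=-1.8074 Bond=168.5134
(1,1): Delta=0.0000 Bond=0.0000
V0=13.6415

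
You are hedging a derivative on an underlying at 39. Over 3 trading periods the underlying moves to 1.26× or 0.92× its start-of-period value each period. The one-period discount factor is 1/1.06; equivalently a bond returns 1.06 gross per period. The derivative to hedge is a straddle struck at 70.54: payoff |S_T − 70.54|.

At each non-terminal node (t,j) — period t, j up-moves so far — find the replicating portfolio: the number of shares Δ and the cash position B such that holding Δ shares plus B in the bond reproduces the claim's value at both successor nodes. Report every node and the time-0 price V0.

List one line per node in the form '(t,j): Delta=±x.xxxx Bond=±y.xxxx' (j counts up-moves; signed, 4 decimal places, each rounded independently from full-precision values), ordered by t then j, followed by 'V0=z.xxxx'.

Under the risk-neutral measure, an up-move has probability p* = (R−d)/(u−d) = 0.4118 and values discount at R = 1.06.
At expiry t=3: V(3,0)=40.1712, V(3,1)=28.9479, V(3,2)=13.5769, V(3,3)=7.4747
(2,0): S=33.0096. Δ = (V_up−V_dn)/(S_up−S_dn) = (28.9479−40.1712)/(41.5921−30.3688) = -1.0000. V = [p*·28.9479 + (1−p*)·40.1712]/1.06 = 33.5376. B = V − Δ·S = 66.5472.
(2,1): S=45.2088. Δ = (V_up−V_dn)/(S_up−S_dn) = (13.5769−28.9479)/(56.9631−41.5921) = -1.0000. V = [p*·13.5769 + (1−p*)·28.9479]/1.06 = 21.3384. B = V − Δ·S = 66.5472.
(2,2): S=61.9164. Δ = (V_up−V_dn)/(S_up−S_dn) = (7.4747−13.5769)/(78.0147−56.9631) = -0.2899. V = [p*·7.4747 + (1−p*)·13.5769]/1.06 = 10.4379. B = V − Δ·S = 28.3857.
(1,0): S=35.8800. Δ = (V_up−V_dn)/(S_up−S_dn) = (21.3384−33.5376)/(45.2088−33.0096) = -1.0000. V = [p*·21.3384 + (1−p*)·33.5376]/1.06 = 26.9003. B = V − Δ·S = 62.7803.
(1,1): S=49.1400. Δ = (V_up−V_dn)/(S_up−S_dn) = (10.4379−21.3384)/(61.9164−45.2088) = -0.6524. V = [p*·10.4379 + (1−p*)·21.3384]/1.06 = 15.8962. B = V − Δ·S = 47.9563.
(0,0): S=39.0000. Δ = (V_up−V_dn)/(S_up−S_dn) = (15.8962−26.9003)/(49.1400−35.8800) = -0.8299. V = [p*·15.8962 + (1−p*)·26.9003]/1.06 = 21.1030. B = V − Δ·S = 53.4682.
Check: Δ(0,0)·S0 + B(0,0) = 21.1030 = V0.

(0,0): Delta=-0.8299 Bond=53.4682
(1,0): Delta=-1.0000 Bond=62.7803
(1,1): Delta=-0.6524 Bond=47.9563
(2,0): Delta=-1.0000 Bond=66.5472
(2,1): Delta=-1.0000 Bond=66.5472
(2,2): Delta=-0.2899 Bond=28.3857
V0=21.1030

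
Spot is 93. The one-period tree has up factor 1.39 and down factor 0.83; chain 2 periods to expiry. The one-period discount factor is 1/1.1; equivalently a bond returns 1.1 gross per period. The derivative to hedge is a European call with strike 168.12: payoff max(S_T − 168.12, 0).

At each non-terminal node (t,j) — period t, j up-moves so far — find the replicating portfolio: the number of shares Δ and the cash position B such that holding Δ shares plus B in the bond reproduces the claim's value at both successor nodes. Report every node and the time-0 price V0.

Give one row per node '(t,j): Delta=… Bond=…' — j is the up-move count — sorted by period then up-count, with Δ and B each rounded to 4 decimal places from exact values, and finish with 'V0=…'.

(0,0): Delta=0.0973 Bond=-6.8303
(1,0): Delta=0.0000 Bond=0.0000
(1,1): Delta=0.1598 Bond=-15.5831
V0=2.2219

The replicating-portfolio and risk-neutral prices coincide; use p* = (1.1−0.83)/(1.39−0.83) = 0.4821 for the latter.
Terminal payoffs: V(2,0)=0.0000, V(2,1)=0.0000, V(2,2)=11.5653
  t=1,j=0: stock 77.1900 → up 107.2941 (V=0.0000), down 64.0677 (V=0.0000). Price 0.0000; hedge Δ=0.0000, bond B=0.0000.
  t=1,j=1: stock 129.2700 → up 179.6853 (V=11.5653), down 107.2941 (V=0.0000). Price 5.0692; hedge Δ=0.1598, bond B=-15.5831.
  t=0,j=0: stock 93.0000 → up 129.2700 (V=5.0692), down 77.1900 (V=0.0000). Price 2.2219; hedge Δ=0.0973, bond B=-6.8303.
Self-financing check: at every node Δ·S+B equals the discounted successor values.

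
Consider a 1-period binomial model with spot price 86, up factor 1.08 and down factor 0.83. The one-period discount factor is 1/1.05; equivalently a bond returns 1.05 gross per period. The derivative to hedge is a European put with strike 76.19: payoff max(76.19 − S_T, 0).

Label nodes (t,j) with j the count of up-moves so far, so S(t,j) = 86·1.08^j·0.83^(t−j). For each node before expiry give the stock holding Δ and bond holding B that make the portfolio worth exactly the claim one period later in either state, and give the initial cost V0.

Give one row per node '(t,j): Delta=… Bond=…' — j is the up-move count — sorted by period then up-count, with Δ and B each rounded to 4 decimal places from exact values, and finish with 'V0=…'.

(0,0): Delta=-0.2237 Bond=19.7897
V0=0.5497

No-arbitrage ⇒ martingale measure with p* = (R−d)/(u−d) = 0.8800.
Terminal payoffs: V(1,0)=4.8100, V(1,1)=0.0000
Node (0,0) S=86.0000: V=(p*·0.0000+(1−p*)·4.8100)/1.05=0.5497; Δ=(0.0000−4.8100)/(92.8800−71.3800)=-0.2237; B=V−Δ·S=19.7897
The time-0 hedge costs 0.5497, which is the no-arbitrage price.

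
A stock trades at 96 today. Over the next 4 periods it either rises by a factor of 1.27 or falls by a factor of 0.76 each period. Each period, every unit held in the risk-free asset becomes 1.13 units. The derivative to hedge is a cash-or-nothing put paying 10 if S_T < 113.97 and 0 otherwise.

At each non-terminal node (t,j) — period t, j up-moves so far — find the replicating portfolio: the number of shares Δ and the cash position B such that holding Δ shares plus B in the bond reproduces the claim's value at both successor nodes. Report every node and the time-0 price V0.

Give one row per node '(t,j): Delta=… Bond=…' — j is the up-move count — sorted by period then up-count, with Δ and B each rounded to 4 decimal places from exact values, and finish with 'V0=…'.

(0,0): Delta=-0.0614 Bond=7.7528
(1,0): Delta=-0.1108 Bond=12.3664
(1,1): Delta=-0.0502 Bond=7.3964
(2,0): Delta=0.0000 Bond=7.8315
(2,1): Delta=-0.1359 Bond=16.2982
(2,2): Delta=-0.0308 Bond=5.3535
(3,0): Delta=0.0000 Bond=8.8496
(3,1): Delta=0.0000 Bond=8.8496
(3,2): Delta=-0.1666 Bond=22.0371
(3,3): Delta=0.0000 Bond=0.0000
V0=1.8625

The replicating-portfolio and risk-neutral prices coincide; use p* = (1.13−0.76)/(1.27−0.76) = 0.7255 for the latter.
At expiry t=4: V(4,0)=10.0000, V(4,1)=10.0000, V(4,2)=10.0000, V(4,3)=0.0000, V(4,4)=0.0000
Node (3,0) S=42.1417: V=(p*·10.0000+(1−p*)·10.0000)/1.13=8.8496; Δ=(10.0000−10.0000)/(53.5200−32.0277)=0.0000; B=V−Δ·S=8.8496
Node (3,1) S=70.4210: V=(p*·10.0000+(1−p*)·10.0000)/1.13=8.8496; Δ=(10.0000−10.0000)/(89.4347−53.5200)=0.0000; B=V−Δ·S=8.8496
Node (3,2) S=117.6772: V=(p*·0.0000+(1−p*)·10.0000)/1.13=2.4293; Δ=(0.0000−10.0000)/(149.4500−89.4347)=-0.1666; B=V−Δ·S=22.0371
Node (3,3) S=196.6448: V=(p*·0.0000+(1−p*)·0.0000)/1.13=0.0000; Δ=(0.0000−0.0000)/(249.7389−149.4500)=0.0000; B=V−Δ·S=0.0000
Node (2,0) S=55.4496: V=(p*·8.8496+(1−p*)·8.8496)/1.13=7.8315; Δ=(8.8496−8.8496)/(70.4210−42.1417)=0.0000; B=V−Δ·S=7.8315
Node (2,1) S=92.6592: V=(p*·2.4293+(1−p*)·8.8496)/1.13=3.7095; Δ=(2.4293−8.8496)/(117.6772−70.4210)=-0.1359; B=V−Δ·S=16.2982
Node (2,2) S=154.8384: V=(p*·0.0000+(1−p*)·2.4293)/1.13=0.5901; Δ=(0.0000−2.4293)/(196.6448−117.6772)=-0.0308; B=V−Δ·S=5.3535
Node (1,0) S=72.9600: V=(p*·3.7095+(1−p*)·7.8315)/1.13=4.2841; Δ=(3.7095−7.8315)/(92.6592−55.4496)=-0.1108; B=V−Δ·S=12.3664
Node (1,1) S=121.9200: V=(p*·0.5901+(1−p*)·3.7095)/1.13=1.2800; Δ=(0.5901−3.7095)/(154.8384−92.6592)=-0.0502; B=V−Δ·S=7.3964
Node (0,0) S=96.0000: V=(p*·1.2800+(1−p*)·4.2841)/1.13=1.8625; Δ=(1.2800−4.2841)/(121.9200−72.9600)=-0.0614; B=V−Δ·S=7.7528
Self-financing check: at every node Δ·S+B equals the discounted successor values.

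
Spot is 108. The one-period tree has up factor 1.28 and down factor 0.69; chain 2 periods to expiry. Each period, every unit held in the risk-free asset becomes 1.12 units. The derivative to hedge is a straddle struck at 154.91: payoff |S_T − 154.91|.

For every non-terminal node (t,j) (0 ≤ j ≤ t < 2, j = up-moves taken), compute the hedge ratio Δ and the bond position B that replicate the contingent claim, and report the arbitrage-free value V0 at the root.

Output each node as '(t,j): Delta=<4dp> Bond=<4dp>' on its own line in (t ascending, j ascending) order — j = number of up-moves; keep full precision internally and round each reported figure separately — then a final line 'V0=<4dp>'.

(0,0): Delta=-0.5499 Bond=93.5456
(1,0): Delta=-1.0000 Bond=138.3125
(1,1): Delta=-0.4596 Bond=92.2905
V0=34.1564

No-arbitrage ⇒ martingale measure with p* = (R−d)/(u−d) = 0.7288.
Terminal payoffs: V(2,0)=103.4912, V(2,1)=59.5244, V(2,2)=22.0372
(1,0): S=74.5200. Δ = (V_up−V_dn)/(S_up−S_dn) = (59.5244−103.4912)/(95.3856−51.4188) = -1.0000. V = [p*·59.5244 + (1−p*)·103.4912]/1.12 = 63.7925. B = V − Δ·S = 138.3125.
(1,1): S=138.2400. Δ = (V_up−V_dn)/(S_up−S_dn) = (22.0372−59.5244)/(176.9472−95.3856) = -0.4596. V = [p*·22.0372 + (1−p*)·59.5244]/1.12 = 28.7529. B = V − Δ·S = 92.2905.
(0,0): S=108.0000. Δ = (V_up−V_dn)/(S_up−S_dn) = (28.7529−63.7925)/(138.2400−74.5200) = -0.5499. V = [p*·28.7529 + (1−p*)·63.7925]/1.12 = 34.1564. B = V − Δ·S = 93.5456.
Each (Δ,B) replicates both successor values, so the strategy is self-financing and V0 is arbitrage-free.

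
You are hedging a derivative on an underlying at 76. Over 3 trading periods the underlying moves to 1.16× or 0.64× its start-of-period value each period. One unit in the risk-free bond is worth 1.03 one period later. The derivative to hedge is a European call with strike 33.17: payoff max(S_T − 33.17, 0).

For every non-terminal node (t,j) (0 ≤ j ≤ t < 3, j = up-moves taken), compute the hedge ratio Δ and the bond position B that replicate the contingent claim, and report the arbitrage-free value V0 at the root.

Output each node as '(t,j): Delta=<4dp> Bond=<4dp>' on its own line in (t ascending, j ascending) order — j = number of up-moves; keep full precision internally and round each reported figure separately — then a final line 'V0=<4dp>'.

(0,0): Delta=0.9803 Bond=-28.6650
(1,0): Delta=0.8729 Bond=-24.3022
(1,1): Delta=1.0000 Bond=-31.2659
(2,0): Delta=0.1816 Bond=-3.5135
(2,1): Delta=1.0000 Bond=-32.2039
(2,2): Delta=1.0000 Bond=-32.2039
V0=45.8342

Under the risk-neutral measure, an up-move has probability p* = (R−d)/(u−d) = 0.7500 and values discount at R = 1.03.
Terminal payoffs: V(3,0)=0.0000, V(3,1)=2.9403, V(3,2)=32.2800, V(3,3)=85.4581
  t=2,j=0: stock 31.1296 → up 36.1103 (V=2.9403), down 19.9229 (V=0.0000). Price 2.1410; hedge Δ=0.1816, bond B=-3.5135.
  t=2,j=1: stock 56.4224 → up 65.4500 (V=32.2800), down 36.1103 (V=2.9403). Price 24.2185; hedge Δ=1.0000, bond B=-32.2039.
  t=2,j=2: stock 102.2656 → up 118.6281 (V=85.4581), down 65.4500 (V=32.2800). Price 70.0617; hedge Δ=1.0000, bond B=-32.2039.
  t=1,j=0: stock 48.6400 → up 56.4224 (V=24.2185), down 31.1296 (V=2.1410). Price 18.1545; hedge Δ=0.8729, bond B=-24.3022.
  t=1,j=1: stock 88.1600 → up 102.2656 (V=70.0617), down 56.4224 (V=24.2185). Price 56.8941; hedge Δ=1.0000, bond B=-31.2659.
  t=0,j=0: stock 76.0000 → up 88.1600 (V=56.8941), down 48.6400 (V=18.1545). Price 45.8342; hedge Δ=0.9803, bond B=-28.6650.
Root portfolio cost Δ·76+B reproduces V0=45.8342.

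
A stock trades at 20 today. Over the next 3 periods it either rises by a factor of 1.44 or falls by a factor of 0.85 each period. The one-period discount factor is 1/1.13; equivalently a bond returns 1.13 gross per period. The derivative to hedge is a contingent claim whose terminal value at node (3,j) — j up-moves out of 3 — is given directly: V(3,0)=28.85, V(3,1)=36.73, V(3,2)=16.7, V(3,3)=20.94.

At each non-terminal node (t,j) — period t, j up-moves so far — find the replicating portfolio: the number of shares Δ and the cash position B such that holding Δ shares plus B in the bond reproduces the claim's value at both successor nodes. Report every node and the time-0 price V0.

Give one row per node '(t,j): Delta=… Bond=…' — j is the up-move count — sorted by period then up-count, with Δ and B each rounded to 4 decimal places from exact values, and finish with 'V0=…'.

(0,0): Delta=-0.4552 Bond=27.6697
(1,0): Delta=-0.4734 Bond=31.5761
(1,1): Delta=-0.4433 Bond=30.9244
(2,0): Delta=0.9243 Bond=15.4845
(2,1): Delta=-1.3868 Bond=58.0414
(2,2): Delta=0.1733 Bond=9.3730
V0=18.5657

Risk-neutral probability p* = (R−d)/(u−d) = (1.13−0.85)/(1.44−0.85) = 0.4746.
Payoff layer (t=3): V(3,0)=28.8500, V(3,1)=36.7300, V(3,2)=16.7000, V(3,3)=20.9400
  t=2,j=0: stock 14.4500 → up 20.8080 (V=36.7300), down 12.2825 (V=28.8500). Price 28.8404; hedge Δ=0.9243, bond B=15.4845.
  t=2,j=1: stock 24.4800 → up 35.2512 (V=16.7000), down 20.8080 (V=36.7300). Price 24.0922; hedge Δ=-1.3868, bond B=58.0414.
  t=2,j=2: stock 41.4720 → up 59.7197 (V=20.9400), down 35.2512 (V=16.7000). Price 16.5595; hedge Δ=0.1733, bond B=9.3730.
  t=1,j=0: stock 17.0000 → up 24.4800 (V=24.0922), down 14.4500 (V=28.8404). Price 23.5284; hedge Δ=-0.4734, bond B=31.5761.
  t=1,j=1: stock 28.8000 → up 41.4720 (V=16.5595), down 24.4800 (V=24.0922). Price 18.1570; hedge Δ=-0.4433, bond B=30.9244.
  t=0,j=0: stock 20.0000 → up 28.8000 (V=18.1570), down 17.0000 (V=23.5284). Price 18.5657; hedge Δ=-0.4552, bond B=27.6697.
Self-financing check: at every node Δ·S+B equals the discounted successor values.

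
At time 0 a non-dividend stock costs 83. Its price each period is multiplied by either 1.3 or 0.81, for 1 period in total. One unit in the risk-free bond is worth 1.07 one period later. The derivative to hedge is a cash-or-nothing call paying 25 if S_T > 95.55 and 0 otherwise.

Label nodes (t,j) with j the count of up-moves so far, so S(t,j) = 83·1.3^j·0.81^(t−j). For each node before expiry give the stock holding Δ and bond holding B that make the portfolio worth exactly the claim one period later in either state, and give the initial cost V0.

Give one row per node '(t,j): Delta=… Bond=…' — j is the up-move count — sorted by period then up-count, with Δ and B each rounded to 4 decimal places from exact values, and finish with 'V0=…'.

(0,0): Delta=0.6147 Bond=-38.6229
V0=12.3975

No-arbitrage ⇒ martingale measure with p* = (R−d)/(u−d) = 0.5306.
At expiry t=1: V(1,0)=0.0000, V(1,1)=25.0000
Node (0,0) S=83.0000: V=(p*·25.0000+(1−p*)·0.0000)/1.07=12.3975; Δ=(25.0000−0.0000)/(107.9000−67.2300)=0.6147; B=V−Δ·S=-38.6229
Each (Δ,B) replicates both successor values, so the strategy is self-financing and V0 is arbitrage-free.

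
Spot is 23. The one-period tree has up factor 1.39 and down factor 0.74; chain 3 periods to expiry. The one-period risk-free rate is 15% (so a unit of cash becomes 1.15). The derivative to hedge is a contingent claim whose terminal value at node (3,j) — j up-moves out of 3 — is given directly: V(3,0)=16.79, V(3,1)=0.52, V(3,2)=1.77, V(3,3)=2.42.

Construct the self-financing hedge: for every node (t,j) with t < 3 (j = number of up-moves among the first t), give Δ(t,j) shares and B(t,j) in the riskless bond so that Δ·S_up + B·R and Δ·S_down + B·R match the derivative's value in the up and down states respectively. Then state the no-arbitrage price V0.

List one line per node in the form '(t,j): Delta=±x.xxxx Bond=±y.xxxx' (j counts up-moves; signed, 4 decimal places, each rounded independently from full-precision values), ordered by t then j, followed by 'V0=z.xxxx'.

(0,0): Delta=-0.0697 Bond=3.1583
(1,0): Delta=-0.4102 Bond=9.4283
(1,1): Delta=0.0365 Bond=0.2391
(2,0): Delta=-1.9874 Bond=30.7068
(2,1): Delta=0.0813 Bond=-0.7853
(2,2): Delta=0.0225 Bond=0.8957
V0=1.5562

Risk-neutral probability p* = (R−d)/(u−d) = (1.15−0.74)/(1.39−0.74) = 0.6308.
Terminal values V(3,·): V(3,0)=16.7900, V(3,1)=0.5200, V(3,2)=1.7700, V(3,3)=2.4200
  t=2,j=0: stock 12.5948 → up 17.5068 (V=0.5200), down 9.3202 (V=16.7900). Price 5.6760; hedge Δ=-1.9874, bond B=30.7068.
  t=2,j=1: stock 23.6578 → up 32.8843 (V=1.7700), down 17.5068 (V=0.5200). Price 1.1378; hedge Δ=0.0813, bond B=-0.7853.
  t=2,j=2: stock 44.4383 → up 61.7692 (V=2.4200), down 32.8843 (V=1.7700). Price 1.8957; hedge Δ=0.0225, bond B=0.8957.
  t=1,j=0: stock 17.0200 → up 23.6578 (V=1.1378), down 12.5948 (V=5.6760). Price 2.4465; hedge Δ=-0.4102, bond B=9.4283.
  t=1,j=1: stock 31.9700 → up 44.4383 (V=1.8957), down 23.6578 (V=1.1378). Price 1.4051; hedge Δ=0.0365, bond B=0.2391.
  t=0,j=0: stock 23.0000 → up 31.9700 (V=1.4051), down 17.0200 (V=2.4465). Price 1.5562; hedge Δ=-0.0697, bond B=3.1583.
Check: Δ(0,0)·S0 + B(0,0) = 1.5562 = V0.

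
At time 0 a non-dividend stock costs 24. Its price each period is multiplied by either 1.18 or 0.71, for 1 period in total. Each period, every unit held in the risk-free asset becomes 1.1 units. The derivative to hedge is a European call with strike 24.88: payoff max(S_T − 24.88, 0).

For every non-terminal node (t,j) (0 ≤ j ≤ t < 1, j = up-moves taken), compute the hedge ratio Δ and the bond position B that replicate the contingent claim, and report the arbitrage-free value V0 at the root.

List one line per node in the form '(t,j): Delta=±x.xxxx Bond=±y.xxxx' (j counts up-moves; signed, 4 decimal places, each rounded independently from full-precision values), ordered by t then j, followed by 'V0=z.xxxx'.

Since d<R<u, set p* = (R−d)/(u−d) = 0.8298; price each node as the discounted p*-expectation of its children.
Terminal payoffs: V(1,0)=0.0000, V(1,1)=3.4400
(0,0): S=24.0000. Δ = (V_up−V_dn)/(S_up−S_dn) = (3.4400−0.0000)/(28.3200−17.0400) = 0.3050. V = [p*·3.4400 + (1−p*)·0.0000]/1.1 = 2.5950. B = V − Δ·S = -4.7242.
Each (Δ,B) replicates both successor values, so the strategy is self-financing and V0 is arbitrage-free.

(0,0): Delta=0.3050 Bond=-4.7242
V0=2.5950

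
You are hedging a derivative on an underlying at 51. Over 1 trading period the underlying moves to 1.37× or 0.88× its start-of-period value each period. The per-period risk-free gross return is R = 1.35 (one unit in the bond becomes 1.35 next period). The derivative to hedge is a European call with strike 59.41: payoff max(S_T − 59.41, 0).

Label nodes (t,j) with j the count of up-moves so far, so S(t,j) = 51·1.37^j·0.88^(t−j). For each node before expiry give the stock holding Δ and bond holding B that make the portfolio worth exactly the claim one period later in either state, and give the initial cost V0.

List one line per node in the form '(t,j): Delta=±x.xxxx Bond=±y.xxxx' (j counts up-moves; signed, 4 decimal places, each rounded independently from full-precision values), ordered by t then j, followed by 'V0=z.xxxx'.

(0,0): Delta=0.4186 Bond=-13.9150
V0=7.4319

Since d<R<u, set p* = (R−d)/(u−d) = 0.9592; price each node as the discounted p*-expectation of its children.
Terminal values V(1,·): V(1,0)=0.0000, V(1,1)=10.4600
  t=0,j=0: stock 51.0000 → up 69.8700 (V=10.4600), down 44.8800 (V=0.0000). Price 7.4319; hedge Δ=0.4186, bond B=-13.9150.
Each (Δ,B) replicates both successor values, so the strategy is self-financing and V0 is arbitrage-free.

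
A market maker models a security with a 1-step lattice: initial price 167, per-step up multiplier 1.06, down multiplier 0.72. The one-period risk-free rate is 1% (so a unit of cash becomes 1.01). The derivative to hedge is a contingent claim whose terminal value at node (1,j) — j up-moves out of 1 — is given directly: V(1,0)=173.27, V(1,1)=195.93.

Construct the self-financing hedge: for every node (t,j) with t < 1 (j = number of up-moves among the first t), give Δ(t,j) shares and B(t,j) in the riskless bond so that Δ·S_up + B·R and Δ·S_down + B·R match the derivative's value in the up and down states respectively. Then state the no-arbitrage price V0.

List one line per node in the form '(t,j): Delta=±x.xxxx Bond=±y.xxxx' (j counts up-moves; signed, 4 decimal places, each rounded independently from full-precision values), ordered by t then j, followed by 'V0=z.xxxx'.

Risk-neutral probability p* = (R−d)/(u−d) = (1.01−0.72)/(1.06−0.72) = 0.8529.
Payoff layer (t=1): V(1,0)=173.2700, V(1,1)=195.9300
  t=0,j=0: stock 167.0000 → up 177.0200 (V=195.9300), down 120.2400 (V=173.2700). Price 190.6907; hedge Δ=0.3991, bond B=124.0437.
The time-0 hedge costs 190.6907, which is the no-arbitrage price.

(0,0): Delta=0.3991 Bond=124.0437
V0=190.6907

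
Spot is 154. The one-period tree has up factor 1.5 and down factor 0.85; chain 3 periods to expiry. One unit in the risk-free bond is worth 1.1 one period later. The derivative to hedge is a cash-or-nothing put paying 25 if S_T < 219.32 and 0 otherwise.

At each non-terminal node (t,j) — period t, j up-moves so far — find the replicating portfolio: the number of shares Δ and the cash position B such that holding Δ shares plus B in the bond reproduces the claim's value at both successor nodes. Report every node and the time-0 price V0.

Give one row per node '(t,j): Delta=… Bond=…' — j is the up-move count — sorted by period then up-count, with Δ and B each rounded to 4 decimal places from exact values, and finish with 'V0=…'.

(0,0): Delta=-0.0977 Bond=27.6314
(1,0): Delta=-0.1027 Bond=31.0529
(1,1): Delta=-0.0931 Bond=29.3413
(2,0): Delta=0.0000 Bond=22.7273
(2,1): Delta=-0.1959 Bond=52.4476
(2,2): Delta=0.0000 Bond=0.0000
V0=12.5846

Risk-neutral probability p* = (R−d)/(u−d) = (1.1−0.85)/(1.5−0.85) = 0.3846.
Terminal values V(3,·): V(3,0)=25.0000, V(3,1)=25.0000, V(3,2)=0.0000, V(3,3)=0.0000
  t=2,j=0: stock 111.2650 → up 166.8975 (V=25.0000), down 94.5752 (V=25.0000). Price 22.7273; hedge Δ=0.0000, bond B=22.7273.
  t=2,j=1: stock 196.3500 → up 294.5250 (V=0.0000), down 166.8975 (V=25.0000). Price 13.9860; hedge Δ=-0.1959, bond B=52.4476.
  t=2,j=2: stock 346.5000 → up 519.7500 (V=0.0000), down 294.5250 (V=0.0000). Price 0.0000; hedge Δ=0.0000, bond B=0.0000.
  t=1,j=0: stock 130.9000 → up 196.3500 (V=13.9860), down 111.2650 (V=22.7273). Price 17.6048; hedge Δ=-0.1027, bond B=31.0529.
  t=1,j=1: stock 231.0000 → up 346.5000 (V=0.0000), down 196.3500 (V=13.9860). Price 7.8243; hedge Δ=-0.0931, bond B=29.3413.
  t=0,j=0: stock 154.0000 → up 231.0000 (V=7.8243), down 130.9000 (V=17.6048). Price 12.5846; hedge Δ=-0.0977, bond B=27.6314.
Each (Δ,B) replicates both successor values, so the strategy is self-financing and V0 is arbitrage-free.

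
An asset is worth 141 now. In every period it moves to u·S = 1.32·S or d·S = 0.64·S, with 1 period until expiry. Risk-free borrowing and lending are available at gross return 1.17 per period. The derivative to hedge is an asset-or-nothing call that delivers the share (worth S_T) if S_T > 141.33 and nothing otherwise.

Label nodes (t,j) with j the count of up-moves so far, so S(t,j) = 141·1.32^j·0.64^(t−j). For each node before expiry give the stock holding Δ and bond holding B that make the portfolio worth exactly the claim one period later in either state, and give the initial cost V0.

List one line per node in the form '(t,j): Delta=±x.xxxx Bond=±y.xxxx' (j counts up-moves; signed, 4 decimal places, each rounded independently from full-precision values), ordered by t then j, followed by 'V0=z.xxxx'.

Under the risk-neutral measure, an up-move has probability p* = (R−d)/(u−d) = 0.7794 and values discount at R = 1.17.
Terminal values V(1,·): V(1,0)=0.0000, V(1,1)=186.1200
Node (0,0) S=141.0000: V=(p*·186.1200+(1−p*)·0.0000)/1.17=123.9864; Δ=(186.1200−0.0000)/(186.1200−90.2400)=1.9412; B=V−Δ·S=-149.7195
The time-0 hedge costs 123.9864, which is the no-arbitrage price.

(0,0): Delta=1.9412 Bond=-149.7195
V0=123.9864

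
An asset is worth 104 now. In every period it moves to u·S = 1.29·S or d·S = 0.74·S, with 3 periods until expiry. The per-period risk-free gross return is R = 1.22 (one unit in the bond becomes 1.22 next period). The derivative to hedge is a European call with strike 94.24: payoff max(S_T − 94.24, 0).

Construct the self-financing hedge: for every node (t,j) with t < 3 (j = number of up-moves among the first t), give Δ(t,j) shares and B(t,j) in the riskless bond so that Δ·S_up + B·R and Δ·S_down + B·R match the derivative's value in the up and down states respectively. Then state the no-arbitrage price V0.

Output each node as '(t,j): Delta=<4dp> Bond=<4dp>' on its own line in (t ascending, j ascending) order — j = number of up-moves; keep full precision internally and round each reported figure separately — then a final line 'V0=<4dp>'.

(0,0): Delta=0.9398 Bond=-45.0971
(1,0): Delta=0.5717 Bond=-26.6882
(1,1): Delta=0.9706 Bond=-59.1499
(2,0): Delta=0.0000 Bond=0.0000
(2,1): Delta=0.6195 Bond=-37.3078
(2,2): Delta=1.0000 Bond=-77.2459
V0=52.6457

Under the risk-neutral measure, an up-move has probability p* = (R−d)/(u−d) = 0.8727 and values discount at R = 1.22.
Terminal payoffs: V(3,0)=0.0000, V(3,1)=0.0000, V(3,2)=33.8291, V(3,3)=129.0157
  t=2,j=0: stock 56.9504 → up 73.4660 (V=0.0000), down 42.1433 (V=0.0000). Price 0.0000; hedge Δ=0.0000, bond B=0.0000.
  t=2,j=1: stock 99.2784 → up 128.0691 (V=33.8291), down 73.4660 (V=0.0000). Price 24.1997; hedge Δ=0.6195, bond B=-37.3078.
  t=2,j=2: stock 173.0664 → up 223.2557 (V=129.0157), down 128.0691 (V=33.8291). Price 95.8205; hedge Δ=1.0000, bond B=-77.2459.
  t=1,j=0: stock 76.9600 → up 99.2784 (V=24.1997), down 56.9504 (V=0.0000). Price 17.3112; hedge Δ=0.5717, bond B=-26.6882.
  t=1,j=1: stock 134.1600 → up 173.0664 (V=95.8205), down 99.2784 (V=24.1997). Price 71.0698; hedge Δ=0.9706, bond B=-59.1499.
  t=0,j=0: stock 104.0000 → up 134.1600 (V=71.0698), down 76.9600 (V=17.3112). Price 52.6457; hedge Δ=0.9398, bond B=-45.0971.
Self-financing check: at every node Δ·S+B equals the discounted successor values.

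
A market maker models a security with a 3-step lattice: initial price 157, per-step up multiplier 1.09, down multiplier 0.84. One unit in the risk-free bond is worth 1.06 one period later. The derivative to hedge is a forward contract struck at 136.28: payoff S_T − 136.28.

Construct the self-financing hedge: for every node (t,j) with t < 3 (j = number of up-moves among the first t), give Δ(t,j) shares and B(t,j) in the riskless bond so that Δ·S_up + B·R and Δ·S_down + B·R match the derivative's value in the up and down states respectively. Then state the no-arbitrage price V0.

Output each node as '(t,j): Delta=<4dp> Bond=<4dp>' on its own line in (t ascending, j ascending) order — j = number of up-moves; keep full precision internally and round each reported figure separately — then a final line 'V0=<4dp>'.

(0,0): Delta=1.0000 Bond=-114.4233
(1,0): Delta=1.0000 Bond=-121.2887
(1,1): Delta=1.0000 Bond=-121.2887
(2,0): Delta=1.0000 Bond=-128.5660
(2,1): Delta=1.0000 Bond=-128.5660
(2,2): Delta=1.0000 Bond=-128.5660
V0=42.5767

Under the risk-neutral measure, an up-move has probability p* = (R−d)/(u−d) = 0.8800 and values discount at R = 1.06.
Terminal values V(3,·): V(3,0)=-43.2255, V(3,1)=-15.5307, V(3,2)=20.4066, V(3,3)=67.0396
  t=2,j=0: stock 110.7792 → up 120.7493 (V=-15.5307), down 93.0545 (V=-43.2255). Price -17.7868; hedge Δ=1.0000, bond B=-128.5660.
  t=2,j=1: stock 143.7492 → up 156.6866 (V=20.4066), down 120.7493 (V=-15.5307). Price 15.1832; hedge Δ=1.0000, bond B=-128.5660.
  t=2,j=2: stock 186.5317 → up 203.3196 (V=67.0396), down 156.6866 (V=20.4066). Price 57.9657; hedge Δ=1.0000, bond B=-128.5660.
  t=1,j=0: stock 131.8800 → up 143.7492 (V=15.1832), down 110.7792 (V=-17.7868). Price 10.5913; hedge Δ=1.0000, bond B=-121.2887.
  t=1,j=1: stock 171.1300 → up 186.5317 (V=57.9657), down 143.7492 (V=15.1832). Price 49.8413; hedge Δ=1.0000, bond B=-121.2887.
  t=0,j=0: stock 157.0000 → up 171.1300 (V=49.8413), down 131.8800 (V=10.5913). Price 42.5767; hedge Δ=1.0000, bond B=-114.4233.
Each (Δ,B) replicates both successor values, so the strategy is self-financing and V0 is arbitrage-free.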